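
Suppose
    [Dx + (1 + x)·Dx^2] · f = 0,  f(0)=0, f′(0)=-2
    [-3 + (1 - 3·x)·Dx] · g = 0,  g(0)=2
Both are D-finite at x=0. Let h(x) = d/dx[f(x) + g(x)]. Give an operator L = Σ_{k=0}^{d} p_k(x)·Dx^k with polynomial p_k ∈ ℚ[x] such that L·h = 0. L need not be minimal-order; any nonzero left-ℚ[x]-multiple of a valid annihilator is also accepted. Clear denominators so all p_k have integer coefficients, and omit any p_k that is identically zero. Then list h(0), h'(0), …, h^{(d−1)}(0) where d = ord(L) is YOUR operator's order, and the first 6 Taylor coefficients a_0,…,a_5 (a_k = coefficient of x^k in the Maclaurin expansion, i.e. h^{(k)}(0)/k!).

f: a_k = 0, -2, 1, -2/3, 1/2, -2/5, …
g: a_k = 2, 6, 18, 54, 162, 486, …
L₀ := lclm(L_f,L_g); ord L₀ ≤ 2+1.
Derive L from L₀ (diff closure).
L = (-66 - 18·x) + (-52 - 120·x - 36·x^2)·Dx + (7 - 11·x - 27·x^2 - 9·x^3)·Dx^2  (order 2).
h: a_k = 4, 38, 160, 650, 2428, 8750, …
ICs: h(0) = 4, h′(0) = 38.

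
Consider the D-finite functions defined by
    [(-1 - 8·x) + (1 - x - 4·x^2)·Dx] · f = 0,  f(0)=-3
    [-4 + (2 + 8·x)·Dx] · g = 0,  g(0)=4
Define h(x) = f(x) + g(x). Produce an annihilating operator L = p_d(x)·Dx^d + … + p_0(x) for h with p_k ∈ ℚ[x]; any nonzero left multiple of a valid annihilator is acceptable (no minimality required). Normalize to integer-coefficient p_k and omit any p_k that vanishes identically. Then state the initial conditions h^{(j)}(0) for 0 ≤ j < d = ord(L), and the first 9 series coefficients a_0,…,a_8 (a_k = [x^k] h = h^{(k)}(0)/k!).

f: a_k = -3, -3, -15, -27, -87, -195, -543, -1323, -3495, …
g: a_k = 4, 8, -8, 16, -40, 112, -336, 1056, -3432, …
Weyl lclm of L_f,L_g ⇒ L₀ (ord ≤ 2).
L = (-24 - 156·x - 336·x^2 - 640·x^3) + (14 + 96·x + 420·x^2 + 1184·x^3 + 1600·x^4)·Dx + (1 - 11·x - 90·x^2 - 24·x^3 + 544·x^4 + 640·x^5)·Dx^2  (order 2).
h: a_k = 1, 5, -23, -11, -127, -83, -879, -267, -6927, …
ICs: h(0) = 1, h′(0) = 5.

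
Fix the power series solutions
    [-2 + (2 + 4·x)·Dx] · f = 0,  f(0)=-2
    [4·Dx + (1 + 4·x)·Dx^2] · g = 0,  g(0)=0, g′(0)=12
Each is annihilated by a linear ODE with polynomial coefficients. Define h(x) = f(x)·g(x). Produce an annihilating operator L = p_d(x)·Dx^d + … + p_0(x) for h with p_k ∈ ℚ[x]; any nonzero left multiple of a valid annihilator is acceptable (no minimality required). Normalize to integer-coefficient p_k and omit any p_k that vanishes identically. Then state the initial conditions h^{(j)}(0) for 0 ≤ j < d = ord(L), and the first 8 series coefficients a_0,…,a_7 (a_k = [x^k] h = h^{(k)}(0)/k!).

L = (-1 + 4·x) + (2 + 4·x)·Dx + (1 + 8·x + 20·x^2 + 16·x^3)·Dx^2  (order 2).
h: a_k = 0, -24, 24, -68, 220, -3709/5, 12801/5, -629127/70, …
ICs: h(0) = 0, h′(0) = -24.

f: a_k = -2, -2, 1, -1, 5/4, -7/4, 21/8, -33/8, …
g: a_k = 0, 12, -24, 64, -192, 3072/5, -2048, 49152/7, …
f·g: L₀ = L_f ⊗_s L_g, ord ≤ 1·2.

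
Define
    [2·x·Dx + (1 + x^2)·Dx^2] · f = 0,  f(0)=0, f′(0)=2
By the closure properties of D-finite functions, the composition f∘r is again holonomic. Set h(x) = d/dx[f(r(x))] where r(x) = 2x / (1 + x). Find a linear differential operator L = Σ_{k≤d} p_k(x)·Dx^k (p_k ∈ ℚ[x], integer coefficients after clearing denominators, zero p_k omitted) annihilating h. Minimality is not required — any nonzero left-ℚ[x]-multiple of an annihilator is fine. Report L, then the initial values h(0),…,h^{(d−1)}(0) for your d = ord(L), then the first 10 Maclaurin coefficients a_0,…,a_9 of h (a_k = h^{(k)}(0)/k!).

f: a_k = 0, 2, 0, -2/3, 0, 2/5, 0, -2/7, 0, 2/9, …
f∘r: x↦r, Dx↦Dx/r' in L_f ⇒ L₀.
h=h₀': d/dx-closure on L₀ ⇒ L.
L = (2 + 10·x) + (1 + 2·x + 5·x^2)·Dx  (order 1).
h: a_k = 4, -8, -4, 48, -76, -88, 556, -672, -1436, 6232, …
ICs: h(0) = 4.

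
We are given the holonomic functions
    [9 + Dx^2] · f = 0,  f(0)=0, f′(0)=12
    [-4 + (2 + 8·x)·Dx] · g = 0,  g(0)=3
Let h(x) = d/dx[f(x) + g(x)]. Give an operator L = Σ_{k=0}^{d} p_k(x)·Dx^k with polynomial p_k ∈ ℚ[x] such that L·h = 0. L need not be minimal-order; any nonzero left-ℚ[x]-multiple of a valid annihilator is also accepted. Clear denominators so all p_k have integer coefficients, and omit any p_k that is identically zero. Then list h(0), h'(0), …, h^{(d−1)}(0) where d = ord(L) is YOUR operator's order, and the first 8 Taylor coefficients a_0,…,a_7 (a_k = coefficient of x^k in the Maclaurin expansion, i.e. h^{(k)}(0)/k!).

L = (-414 - 432·x - 864·x^2) + (-63 - 468·x - 1296·x^2 - 1728·x^3)·Dx + (-46 - 48·x - 96·x^2)·Dx^2 + (-7 - 52·x - 144·x^2 - 192·x^3)·Dx^3  (order 3).
h: a_k = 18, -12, -18, -120, 921/2, -1512, 110637/20, -20592, …
ICs: h(0) = 18, h′(0) = -12, h′′(0) = -36.

f: a_k = 0, 12, 0, -18, 0, 81/10, 0, -243/140, …
g: a_k = 3, 6, -6, 12, -30, 84, -252, 792, …
f+g: L₀ = lclm(L_f,L_g), ord ≤ 2+1.
Derive L from L₀ (diff closure).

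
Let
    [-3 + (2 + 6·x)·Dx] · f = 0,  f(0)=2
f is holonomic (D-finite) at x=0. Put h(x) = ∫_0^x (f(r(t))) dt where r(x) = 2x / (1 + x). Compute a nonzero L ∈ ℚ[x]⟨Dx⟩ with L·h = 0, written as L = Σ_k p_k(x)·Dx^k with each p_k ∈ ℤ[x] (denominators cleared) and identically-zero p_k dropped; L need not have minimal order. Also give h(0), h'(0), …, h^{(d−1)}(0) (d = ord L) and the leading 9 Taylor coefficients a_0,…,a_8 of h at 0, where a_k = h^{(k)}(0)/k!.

L = -3·Dx + (1 + 8·x + 7·x^2)·Dx^2  (order 2).
h: a_k = 0, 2, 3, -5, 51/4, -861/20, 1379/8, -6141/8, 234975/64, …
ICs: h(0) = 0, h′(0) = 2.

f: a_k = 2, 3, -9/4, 27/8, -405/64, 1701/128, -15309/512, 72171/1024, -2814669/16384, …
Substitute x→r, Dx→(1/r')Dx; clear ⇒ L₀.
h=∫h₀ ⇒ L = L₀·Dx.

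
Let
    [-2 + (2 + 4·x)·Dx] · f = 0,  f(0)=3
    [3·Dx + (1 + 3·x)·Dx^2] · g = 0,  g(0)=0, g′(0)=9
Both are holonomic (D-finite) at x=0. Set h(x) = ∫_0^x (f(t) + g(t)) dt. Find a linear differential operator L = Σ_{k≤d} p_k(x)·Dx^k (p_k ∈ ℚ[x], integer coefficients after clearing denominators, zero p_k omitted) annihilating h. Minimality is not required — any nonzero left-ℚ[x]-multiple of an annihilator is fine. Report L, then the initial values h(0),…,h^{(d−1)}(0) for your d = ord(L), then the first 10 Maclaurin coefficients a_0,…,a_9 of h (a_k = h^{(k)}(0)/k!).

f: a_k = 3, 3, -3/2, 3/2, -15/8, 21/8, -63/16, 99/16, -1287/128, 2145/128, …
g: a_k = 0, 9, -27/2, 27, -243/4, 729/5, -729/2, 6561/7, -19683/8, 6561, …
h₀=f+g: left-lcm gives L₀, ord ≤ 3.
h=∫₀ˣh₀: take L = L₀·Dx.
L = (9 + 9·x)·Dx^2 + (15 + 54·x + 45·x^2)·Dx^3 + (2 + 13·x + 27·x^2 + 18·x^3)·Dx^4  (order 4).
h: a_k = 0, 3, 6, -5, 57/8, -501/40, 1979/80, -5895/112, 105669/896, -35135/128, …
ICs: h(0) = 0, h′(0) = 3, h′′(0) = 12, h′′′(0) = -30.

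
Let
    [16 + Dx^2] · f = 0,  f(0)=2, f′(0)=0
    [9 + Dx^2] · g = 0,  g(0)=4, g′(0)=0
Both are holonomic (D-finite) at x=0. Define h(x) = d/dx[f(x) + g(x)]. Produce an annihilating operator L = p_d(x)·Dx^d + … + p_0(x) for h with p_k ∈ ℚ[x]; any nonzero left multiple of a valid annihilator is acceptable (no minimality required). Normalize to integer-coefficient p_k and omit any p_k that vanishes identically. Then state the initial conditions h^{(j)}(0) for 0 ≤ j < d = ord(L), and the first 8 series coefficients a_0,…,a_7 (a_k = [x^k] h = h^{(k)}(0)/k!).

f: a_k = 2, 0, -16, 0, 64/3, 0, -512/45, 0, …
g: a_k = 4, 0, -18, 0, 27/2, 0, -81/20, 0, …
Weyl lclm of L_f,L_g ⇒ L₀ (ord ≤ 4).
Derive L from L₀ (diff closure).
L = 144 + 25·Dx^2 + Dx^4  (order 4).
h: a_k = 0, -68, 0, 418/3, 0, -2777/30, 0, 39329/1260, …
ICs: h(0) = 0, h′(0) = -68, h′′(0) = 0, h′′′(0) = 836.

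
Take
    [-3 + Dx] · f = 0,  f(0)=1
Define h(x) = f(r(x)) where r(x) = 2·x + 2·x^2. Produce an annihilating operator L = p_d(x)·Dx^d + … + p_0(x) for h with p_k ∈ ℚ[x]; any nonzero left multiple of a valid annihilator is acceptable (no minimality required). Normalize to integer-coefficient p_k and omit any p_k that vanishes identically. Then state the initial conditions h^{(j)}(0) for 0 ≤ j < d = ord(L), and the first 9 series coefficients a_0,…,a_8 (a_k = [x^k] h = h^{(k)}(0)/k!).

L = (-6 - 12·x) + Dx  (order 1).
h: a_k = 1, 6, 24, 72, 180, 1944/5, 3744/5, 45792/35, 73656/35, …
ICs: h(0) = 1.

f: a_k = 1, 3, 9/2, 9/2, 27/8, 81/40, 81/80, 243/560, 729/4480, …
Change of var in L_f (x↦r) gives L₀.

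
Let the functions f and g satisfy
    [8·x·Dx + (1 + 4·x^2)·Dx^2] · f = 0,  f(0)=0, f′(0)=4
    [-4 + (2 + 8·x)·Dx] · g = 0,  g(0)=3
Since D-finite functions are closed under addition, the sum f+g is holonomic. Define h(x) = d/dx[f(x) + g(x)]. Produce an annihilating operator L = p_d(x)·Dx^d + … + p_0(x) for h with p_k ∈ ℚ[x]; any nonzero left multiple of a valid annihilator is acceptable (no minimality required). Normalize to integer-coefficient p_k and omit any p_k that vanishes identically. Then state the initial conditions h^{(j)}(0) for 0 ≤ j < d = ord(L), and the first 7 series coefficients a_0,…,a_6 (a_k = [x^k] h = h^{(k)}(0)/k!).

f: a_k = 0, 4, 0, -16/3, 0, 64/5, 0, …
g: a_k = 3, 6, -6, 12, -30, 84, -252, …
f+g: L₀ = lclm(L_f,L_g), ord ≤ 2+1.
Differentiate: ansatz ord ≤ ord L₀ ⇒ L.
L = (-8 - 80·x + 96·x^2 + 192·x^3) + (-10 - 32·x - 64·x^2 + 384·x^3 + 672·x^4)·Dx + (-1 + 24·x^2 + 48·x^3 + 112·x^4 + 192·x^5)·Dx^2  (order 2).
h: a_k = 10, -12, 20, -120, 484, -1512, 5288, …
ICs: h(0) = 10, h′(0) = -12.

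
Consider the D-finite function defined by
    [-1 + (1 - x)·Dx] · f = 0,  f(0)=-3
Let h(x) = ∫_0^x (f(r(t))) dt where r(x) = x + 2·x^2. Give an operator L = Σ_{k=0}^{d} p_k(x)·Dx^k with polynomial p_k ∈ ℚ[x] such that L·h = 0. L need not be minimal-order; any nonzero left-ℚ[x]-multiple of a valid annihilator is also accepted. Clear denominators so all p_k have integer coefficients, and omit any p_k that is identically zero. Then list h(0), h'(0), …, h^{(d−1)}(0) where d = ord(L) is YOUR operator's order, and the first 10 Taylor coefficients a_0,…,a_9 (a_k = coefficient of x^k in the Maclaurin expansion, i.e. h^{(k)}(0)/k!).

f: a_k = -3, -3, -3, -3, -3, -3, -3, -3, -3, -3, …
h₀=f(r): pull back L_f along r ⇒ L₀.
Integrate: L := L₀·Dx.
L = (1 + 4·x)·Dx + (-1 + x + 2·x^2)·Dx^2  (order 2).
h: a_k = 0, -3, -3/2, -3, -15/4, -33/5, -21/2, -129/7, -255/8, -57, …
ICs: h(0) = 0, h′(0) = -3.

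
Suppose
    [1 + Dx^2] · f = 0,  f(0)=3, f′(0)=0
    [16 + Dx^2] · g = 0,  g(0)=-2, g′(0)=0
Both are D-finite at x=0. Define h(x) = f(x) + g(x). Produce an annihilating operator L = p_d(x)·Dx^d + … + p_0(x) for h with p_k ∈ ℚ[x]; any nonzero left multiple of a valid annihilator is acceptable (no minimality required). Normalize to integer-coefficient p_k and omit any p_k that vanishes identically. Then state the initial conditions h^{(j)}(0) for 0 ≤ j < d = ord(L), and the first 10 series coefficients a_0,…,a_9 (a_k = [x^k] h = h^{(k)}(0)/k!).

L = 16 + 17·Dx^2 + Dx^4  (order 4).
h: a_k = 1, 0, 29/2, 0, -509/24, 0, 8189/720, 0, -131069/40320, 0, …
ICs: h(0) = 1, h′(0) = 0, h′′(0) = 29, h′′′(0) = 0.

f: a_k = 3, 0, -3/2, 0, 1/8, 0, -1/240, 0, 1/13440, 0, …
g: a_k = -2, 0, 16, 0, -64/3, 0, 512/45, 0, -1024/315, 0, …
f+g: L₀ = lclm(L_f,L_g), ord ≤ 2+2.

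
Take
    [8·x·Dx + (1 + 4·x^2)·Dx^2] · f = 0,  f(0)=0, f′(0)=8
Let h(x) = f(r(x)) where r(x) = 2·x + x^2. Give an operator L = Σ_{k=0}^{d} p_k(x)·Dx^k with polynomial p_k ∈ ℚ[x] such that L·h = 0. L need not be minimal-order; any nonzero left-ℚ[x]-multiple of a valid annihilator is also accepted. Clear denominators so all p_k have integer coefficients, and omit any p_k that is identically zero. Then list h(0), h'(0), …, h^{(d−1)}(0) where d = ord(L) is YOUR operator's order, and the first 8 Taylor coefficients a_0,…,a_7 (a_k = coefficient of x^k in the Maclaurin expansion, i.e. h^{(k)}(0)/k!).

L = (-1 + 32·x + 64·x^2 + 48·x^3 + 12·x^4)·Dx + (1 + x + 16·x^2 + 32·x^3 + 20·x^4 + 4·x^5)·Dx^2  (order 2).
h: a_k = 0, 16, 8, -256/3, -128, 3776/5, 6112/3, -51200/7, …
ICs: h(0) = 0, h′(0) = 16.

f: a_k = 0, 8, 0, -32/3, 0, 128/5, 0, -512/7, …
Change of var in L_f (x↦r) gives L₀.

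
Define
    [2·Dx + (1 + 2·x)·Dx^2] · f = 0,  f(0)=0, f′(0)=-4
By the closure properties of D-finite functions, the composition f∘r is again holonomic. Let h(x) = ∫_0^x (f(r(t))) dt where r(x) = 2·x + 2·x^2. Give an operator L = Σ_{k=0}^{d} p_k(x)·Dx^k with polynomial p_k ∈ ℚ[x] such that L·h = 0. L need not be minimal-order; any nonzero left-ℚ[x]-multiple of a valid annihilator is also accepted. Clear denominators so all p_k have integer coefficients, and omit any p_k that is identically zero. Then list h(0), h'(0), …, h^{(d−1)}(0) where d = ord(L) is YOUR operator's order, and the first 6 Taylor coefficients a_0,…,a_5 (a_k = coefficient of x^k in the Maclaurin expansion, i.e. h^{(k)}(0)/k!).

f: a_k = 0, -4, 4, -16/3, 8, -64/5, …
h₀=f(r): pull back L_f along r ⇒ L₀.
Integrate: L := L₀·Dx.
L = 2·Dx^2 + (1 + 2·x)·Dx^3  (order 3).
h: a_k = 0, 0, -4, 8/3, -8/3, 16/5, …
ICs: h(0) = 0, h′(0) = 0, h′′(0) = -8.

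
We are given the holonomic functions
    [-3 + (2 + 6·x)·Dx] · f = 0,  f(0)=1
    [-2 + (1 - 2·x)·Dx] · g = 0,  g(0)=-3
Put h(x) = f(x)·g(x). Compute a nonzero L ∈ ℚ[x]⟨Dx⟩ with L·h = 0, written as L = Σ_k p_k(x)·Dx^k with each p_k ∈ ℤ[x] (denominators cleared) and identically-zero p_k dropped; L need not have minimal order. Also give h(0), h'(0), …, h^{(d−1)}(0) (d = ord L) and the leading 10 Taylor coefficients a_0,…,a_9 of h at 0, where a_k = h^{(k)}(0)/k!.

L = (7 + 6·x) + (-2 - 2·x + 12·x^2)·Dx  (order 1).
h: a_k = -3, -21/2, -141/8, -645/16, -9105/128, -41523/256, -286257/1024, -1361541/2048, -35125305/32768, -182721255/65536, …
ICs: h(0) = -3.

f: a_k = 1, 3/2, -9/8, 27/16, -405/128, 1701/256, -15309/1024, 72171/2048, -2814669/32768, 14073345/65536, …
g: a_k = -3, -6, -12, -24, -48, -96, -192, -384, -768, -1536, …
L₀ := L_f ⊗_s L_g (sym. prod.), ord ≤ 1.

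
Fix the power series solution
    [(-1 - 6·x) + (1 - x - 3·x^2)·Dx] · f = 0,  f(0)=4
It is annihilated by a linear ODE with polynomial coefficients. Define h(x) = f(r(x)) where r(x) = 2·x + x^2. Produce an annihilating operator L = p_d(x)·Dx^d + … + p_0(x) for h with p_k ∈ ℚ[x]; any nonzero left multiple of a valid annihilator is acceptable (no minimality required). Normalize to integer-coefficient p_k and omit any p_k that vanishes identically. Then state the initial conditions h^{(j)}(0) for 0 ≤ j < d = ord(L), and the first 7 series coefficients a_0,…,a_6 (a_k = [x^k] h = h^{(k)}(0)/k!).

L = (2 + 26·x + 36·x^2 + 12·x^3) + (-1 + 2·x + 13·x^2 + 12·x^3 + 3·x^4)·Dx  (order 1).
h: a_k = 4, 8, 68, 288, 1568, 7720, 39484, …
ICs: h(0) = 4.

f: a_k = 4, 4, 16, 28, 76, 160, 388, …
h₀=f(r): pull back L_f along r ⇒ L₀.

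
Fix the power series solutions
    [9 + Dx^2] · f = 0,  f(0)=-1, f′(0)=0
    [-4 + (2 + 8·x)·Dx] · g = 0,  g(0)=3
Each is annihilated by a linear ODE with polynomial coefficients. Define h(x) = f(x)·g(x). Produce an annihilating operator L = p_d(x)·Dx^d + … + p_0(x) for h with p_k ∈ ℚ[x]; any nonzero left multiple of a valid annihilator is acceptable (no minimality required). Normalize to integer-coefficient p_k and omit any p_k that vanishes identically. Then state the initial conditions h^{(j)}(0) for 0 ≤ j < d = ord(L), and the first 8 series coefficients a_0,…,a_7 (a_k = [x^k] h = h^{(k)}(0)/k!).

L = (21 + 72·x + 144·x^2) + (-4 - 16·x)·Dx + (1 + 8·x + 16·x^2)·Dx^2  (order 2).
h: a_k = -3, -6, 39/2, 15, -57/8, -201/4, 11223/80, -17937/40, …
ICs: h(0) = -3, h′(0) = -6.

f: a_k = -1, 0, 9/2, 0, -27/8, 0, 81/80, 0, …
g: a_k = 3, 6, -6, 12, -30, 84, -252, 792, …
h₀=f·g: eliminate ⇒ L₀, order ≤ 2·1.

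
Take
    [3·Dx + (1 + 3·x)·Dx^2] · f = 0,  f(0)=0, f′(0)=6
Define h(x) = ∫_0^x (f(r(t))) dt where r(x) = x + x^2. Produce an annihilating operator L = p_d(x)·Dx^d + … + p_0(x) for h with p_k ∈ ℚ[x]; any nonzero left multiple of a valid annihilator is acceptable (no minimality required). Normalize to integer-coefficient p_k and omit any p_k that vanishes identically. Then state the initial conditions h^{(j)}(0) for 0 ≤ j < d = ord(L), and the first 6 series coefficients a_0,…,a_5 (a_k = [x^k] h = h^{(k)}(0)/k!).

L = (1 + 6·x + 6·x^2)·Dx^2 + (1 + 5·x + 9·x^2 + 6·x^3)·Dx^3  (order 3).
h: a_k = 0, 0, 3, -1, 0, 9/10, …
ICs: h(0) = 0, h′(0) = 0, h′′(0) = 6.

f: a_k = 0, 6, -9, 18, -81/2, 486/5, …
h₀=f(r): pull back L_f along r ⇒ L₀.
h=∫h₀ ⇒ L = L₀·Dx.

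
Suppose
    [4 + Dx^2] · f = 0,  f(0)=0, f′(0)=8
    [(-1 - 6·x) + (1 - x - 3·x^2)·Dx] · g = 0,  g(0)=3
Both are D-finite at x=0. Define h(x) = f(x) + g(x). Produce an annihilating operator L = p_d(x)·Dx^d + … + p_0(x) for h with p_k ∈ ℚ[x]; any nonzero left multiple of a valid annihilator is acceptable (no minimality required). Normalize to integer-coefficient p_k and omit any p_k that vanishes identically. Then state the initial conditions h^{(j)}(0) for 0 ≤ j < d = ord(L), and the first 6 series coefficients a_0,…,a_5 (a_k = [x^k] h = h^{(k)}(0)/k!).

f: a_k = 0, 8, 0, -16/3, 0, 16/15, …
g: a_k = 3, 3, 12, 21, 57, 120, …
L₀ := lclm(L_f,L_g); ord L₀ ≤ 2+1.
L = (-92 - 608·x - 512·x^2 - 1104·x^3 - 360·x^4 - 432·x^5) + (24 - 4·x - 24·x^2 - 80·x^3 - 180·x^4 - 216·x^5 - 216·x^6)·Dx + (-23 - 152·x - 128·x^2 - 276·x^3 - 90·x^4 - 108·x^5)·Dx^2 + (6 - x - 6·x^2 - 20·x^3 - 45·x^4 - 54·x^5 - 54·x^6)·Dx^3  (order 3).
h: a_k = 3, 11, 12, 47/3, 57, 1816/15, …
ICs: h(0) = 3, h′(0) = 11, h′′(0) = 24.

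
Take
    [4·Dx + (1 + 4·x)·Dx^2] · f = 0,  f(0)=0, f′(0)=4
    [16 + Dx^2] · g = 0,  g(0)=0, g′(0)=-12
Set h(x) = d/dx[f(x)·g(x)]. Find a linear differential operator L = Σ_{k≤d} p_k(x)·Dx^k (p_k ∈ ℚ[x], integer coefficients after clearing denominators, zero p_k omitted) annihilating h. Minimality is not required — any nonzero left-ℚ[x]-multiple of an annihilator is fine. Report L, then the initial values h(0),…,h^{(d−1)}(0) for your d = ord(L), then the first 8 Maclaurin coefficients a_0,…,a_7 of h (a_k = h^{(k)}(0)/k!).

f: a_k = 0, 4, -8, 64/3, -64, 1024/5, -2048/3, 16384/7, …
g: a_k = 0, -12, 0, 32, 0, -128/5, 0, 1024/105, …
Sym-product of L_f,L_g gives L₀ (≤ ord 4).
h=h₀': d/dx-closure on L₀ ⇒ L.
L = (-6400 - 45056·x - 172032·x^2 + 196608·x^3 + 2818048·x^4 + 6291456·x^5 + 4194304·x^6) + (-1536 - 8192·x + 20480·x^2 + 245760·x^3 + 655360·x^4 + 524288·x^5)·Dx + (-448 - 2816·x - 3584·x^2 + 73728·x^3 + 401408·x^4 + 786432·x^5 + 524288·x^6)·Dx^2 + (-96 - 512·x + 1280·x^2 + 15360·x^3 + 40960·x^4 + 32768·x^5)·Dx^3 + (-3 + 448·x^2 + 3840·x^3 + 14080·x^4 + 24576·x^5 + 16384·x^6)·Dx^4  (order 4).
h: a_k = 0, -96, 288, -512, 2560, -11264, 222208/5, -3702784/21, …
ICs: h(0) = 0, h′(0) = -96, h′′(0) = 576, h′′′(0) = -3072.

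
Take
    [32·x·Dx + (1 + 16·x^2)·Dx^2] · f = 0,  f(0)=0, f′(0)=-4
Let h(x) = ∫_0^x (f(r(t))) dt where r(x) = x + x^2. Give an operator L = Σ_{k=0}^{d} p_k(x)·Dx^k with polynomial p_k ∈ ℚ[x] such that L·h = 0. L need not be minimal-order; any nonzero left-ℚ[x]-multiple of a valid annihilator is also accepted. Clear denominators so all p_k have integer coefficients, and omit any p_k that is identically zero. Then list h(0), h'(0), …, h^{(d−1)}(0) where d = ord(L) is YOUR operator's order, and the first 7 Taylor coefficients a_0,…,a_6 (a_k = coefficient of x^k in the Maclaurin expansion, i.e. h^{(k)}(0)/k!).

L = (-2 + 32·x + 128·x^2 + 192·x^3 + 96·x^4)·Dx^2 + (1 + 2·x + 16·x^2 + 64·x^3 + 80·x^4 + 32·x^5)·Dx^3  (order 3).
h: a_k = 0, 0, -2, -4/3, 16/3, 64/5, -352/15, …
ICs: h(0) = 0, h′(0) = 0, h′′(0) = -4.

f: a_k = 0, -4, 0, 64/3, 0, -1024/5, 0, …
L₀ from L_f via x↦r, Dx↦r'^{-1}Dx.
h=∫h₀ ⇒ L = L₀·Dx.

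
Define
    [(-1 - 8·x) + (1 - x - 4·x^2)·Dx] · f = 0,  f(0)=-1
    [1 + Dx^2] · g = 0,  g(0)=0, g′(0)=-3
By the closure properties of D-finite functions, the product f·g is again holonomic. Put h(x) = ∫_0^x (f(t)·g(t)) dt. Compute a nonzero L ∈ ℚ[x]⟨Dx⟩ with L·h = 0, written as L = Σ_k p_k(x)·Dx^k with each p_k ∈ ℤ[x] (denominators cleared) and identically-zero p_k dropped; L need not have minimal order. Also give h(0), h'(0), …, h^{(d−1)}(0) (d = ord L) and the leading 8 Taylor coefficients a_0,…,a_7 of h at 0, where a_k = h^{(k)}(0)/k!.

L = (7 + x + 4·x^2)·Dx + (2 + 16·x)·Dx^2 + (-1 + x + 4·x^2)·Dx^3  (order 3).
h: a_k = 0, 0, 3/2, 1, 29/8, 53/10, 1127/80, 7621/280, …
ICs: h(0) = 0, h′(0) = 0, h′′(0) = 3.

f: a_k = -1, -1, -5, -9, -29, -65, -181, -441, …
g: a_k = 0, -3, 0, 1/2, 0, -1/40, 0, 1/1680, …
f·g: L₀ = L_f ⊗_s L_g, ord ≤ 1·2.
∫: right-multiply L₀ by Dx.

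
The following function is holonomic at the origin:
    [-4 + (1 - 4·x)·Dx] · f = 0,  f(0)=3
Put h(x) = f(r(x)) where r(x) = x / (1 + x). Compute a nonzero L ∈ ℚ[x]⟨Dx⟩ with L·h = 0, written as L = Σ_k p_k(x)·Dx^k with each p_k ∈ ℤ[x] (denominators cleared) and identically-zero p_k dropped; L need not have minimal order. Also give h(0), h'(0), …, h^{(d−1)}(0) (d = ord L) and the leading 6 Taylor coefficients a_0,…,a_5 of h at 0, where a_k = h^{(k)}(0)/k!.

f: a_k = 3, 12, 48, 192, 768, 3072, …
L₀ from L_f via x↦r, Dx↦r'^{-1}Dx.
L = 4 + (-1 + 2·x + 3·x^2)·Dx  (order 1).
h: a_k = 3, 12, 36, 108, 324, 972, …
ICs: h(0) = 3.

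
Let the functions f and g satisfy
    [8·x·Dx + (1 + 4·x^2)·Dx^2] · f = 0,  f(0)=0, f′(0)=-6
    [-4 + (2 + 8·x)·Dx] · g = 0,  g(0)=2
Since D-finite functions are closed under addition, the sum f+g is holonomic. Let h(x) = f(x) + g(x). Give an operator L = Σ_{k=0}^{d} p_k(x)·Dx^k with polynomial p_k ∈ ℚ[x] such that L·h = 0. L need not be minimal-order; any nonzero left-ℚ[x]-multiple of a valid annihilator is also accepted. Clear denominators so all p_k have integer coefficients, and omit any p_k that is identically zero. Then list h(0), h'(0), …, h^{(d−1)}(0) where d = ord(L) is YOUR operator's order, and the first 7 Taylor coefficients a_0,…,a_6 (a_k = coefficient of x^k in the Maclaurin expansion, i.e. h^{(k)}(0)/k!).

f: a_k = 0, -6, 0, 8, 0, -96/5, 0, …
g: a_k = 2, 4, -4, 8, -20, 56, -168, …
Sum ⇒ L₀ = lclm(L_f,L_g) in ℚ(x)⟨Dx⟩.
L = (-8 - 80·x + 96·x^2 + 192·x^3)·Dx + (-10 - 32·x - 64·x^2 + 384·x^3 + 672·x^4)·Dx^2 + (-1 + 24·x^2 + 48·x^3 + 112·x^4 + 192·x^5)·Dx^3  (order 3).
h: a_k = 2, -2, -4, 16, -20, 184/5, -168, …
ICs: h(0) = 2, h′(0) = -2, h′′(0) = -8.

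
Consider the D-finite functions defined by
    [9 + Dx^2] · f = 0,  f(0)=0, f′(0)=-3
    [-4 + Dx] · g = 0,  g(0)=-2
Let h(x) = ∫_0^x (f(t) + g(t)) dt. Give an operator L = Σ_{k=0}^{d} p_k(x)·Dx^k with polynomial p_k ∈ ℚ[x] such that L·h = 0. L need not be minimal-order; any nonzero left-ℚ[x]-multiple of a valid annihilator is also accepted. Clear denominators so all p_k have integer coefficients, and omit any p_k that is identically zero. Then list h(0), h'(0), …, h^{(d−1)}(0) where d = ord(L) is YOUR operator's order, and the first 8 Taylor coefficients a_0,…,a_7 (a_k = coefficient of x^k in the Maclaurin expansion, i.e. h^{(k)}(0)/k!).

L = -36·Dx + 9·Dx^2 - 4·Dx^3 + Dx^4  (order 4).
h: a_k = 0, -2, -11/2, -16/3, -101/24, -64/15, -2291/720, -512/315, …
ICs: h(0) = 0, h′(0) = -2, h′′(0) = -11, h′′′(0) = -32.

f: a_k = 0, -3, 0, 9/2, 0, -81/40, 0, 243/560, …
g: a_k = -2, -8, -16, -64/3, -64/3, -256/15, -512/45, -2048/315, …
L₀ := lclm(L_f,L_g); ord L₀ ≤ 2+1.
h=∫₀ˣh₀: take L = L₀·Dx.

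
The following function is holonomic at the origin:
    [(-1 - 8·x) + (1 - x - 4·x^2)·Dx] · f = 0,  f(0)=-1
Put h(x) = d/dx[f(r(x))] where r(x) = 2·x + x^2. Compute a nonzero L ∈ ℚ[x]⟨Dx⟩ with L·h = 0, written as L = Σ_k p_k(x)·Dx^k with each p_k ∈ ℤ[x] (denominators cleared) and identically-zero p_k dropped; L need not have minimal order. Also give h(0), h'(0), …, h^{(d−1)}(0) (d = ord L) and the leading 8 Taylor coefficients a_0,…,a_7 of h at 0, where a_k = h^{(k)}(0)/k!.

f: a_k = -1, -1, -5, -9, -29, -65, -181, -441, …
h₀=f(r): pull back L_f along r ⇒ L₀.
Differentiate: ansatz ord ≤ ord L₀ ⇒ L.
L = (21 + 150·x + 987·x^2 + 2192·x^3 + 2148·x^4 + 960·x^5 + 160·x^6) + (-1 - 15·x + 27·x^2 + 345·x^3 + 700·x^4 + 588·x^5 + 224·x^6 + 32·x^7)·Dx  (order 1).
h: a_k = -2, -42, -276, -2308, -15310, -104934, -676424, -4335016, …
ICs: h(0) = -2.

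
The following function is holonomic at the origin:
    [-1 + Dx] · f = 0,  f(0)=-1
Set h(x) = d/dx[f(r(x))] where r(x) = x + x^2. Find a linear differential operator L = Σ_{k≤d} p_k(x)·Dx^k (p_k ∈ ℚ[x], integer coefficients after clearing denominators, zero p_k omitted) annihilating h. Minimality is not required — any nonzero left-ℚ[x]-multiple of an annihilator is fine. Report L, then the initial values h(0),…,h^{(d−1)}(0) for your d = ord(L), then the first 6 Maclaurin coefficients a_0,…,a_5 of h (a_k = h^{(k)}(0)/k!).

f: a_k = -1, -1, -1/2, -1/6, -1/24, -1/120, …
L₀ from L_f via x↦r, Dx↦r'^{-1}Dx.
h=h₀': d/dx-closure on L₀ ⇒ L.
L = (3 + 4·x + 4·x^2) + (-1 - 2·x)·Dx  (order 1).
h: a_k = -1, -3, -7/2, -25/6, -27/8, -331/120, …
ICs: h(0) = -1.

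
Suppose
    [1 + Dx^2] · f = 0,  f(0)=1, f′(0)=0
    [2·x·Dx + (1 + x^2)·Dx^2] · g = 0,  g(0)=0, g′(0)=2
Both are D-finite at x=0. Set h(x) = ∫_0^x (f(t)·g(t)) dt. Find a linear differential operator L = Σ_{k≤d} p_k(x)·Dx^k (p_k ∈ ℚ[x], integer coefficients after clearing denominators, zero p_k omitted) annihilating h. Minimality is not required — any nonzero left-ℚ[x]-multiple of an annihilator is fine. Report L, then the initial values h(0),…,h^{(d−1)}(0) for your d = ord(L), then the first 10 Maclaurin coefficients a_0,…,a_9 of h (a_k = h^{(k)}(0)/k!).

f: a_k = 1, 0, -1/2, 0, 1/24, 0, -1/720, 0, 1/40320, 0, …
g: a_k = 0, 2, 0, -2/3, 0, 2/5, 0, -2/7, 0, 2/9, …
Product ⇒ symmetric product L₀, ord ≤ 4.
∫: right-multiply L₀ by Dx.
L = (10 + 26·x^2 + 11·x^4 + 4·x^6 + x^8)·Dx + (12·x + 20·x^3 + 12·x^5 + 4·x^7)·Dx^2 + (12 + 32·x^2 + 18·x^4 + 8·x^6 + 2·x^8)·Dx^3 + (12·x + 20·x^3 + 12·x^5 + 4·x^7)·Dx^4 + (2 + 6·x^2 + 7·x^4 + 4·x^6 + x^8)·Dx^5  (order 5).
h: a_k = 0, 0, 1, 0, -5/12, 0, 49/360, 0, -1301/20160, 0, …
ICs: h(0) = 0, h′(0) = 0, h′′(0) = 2, h′′′(0) = 0, h′′′′(0) = -10.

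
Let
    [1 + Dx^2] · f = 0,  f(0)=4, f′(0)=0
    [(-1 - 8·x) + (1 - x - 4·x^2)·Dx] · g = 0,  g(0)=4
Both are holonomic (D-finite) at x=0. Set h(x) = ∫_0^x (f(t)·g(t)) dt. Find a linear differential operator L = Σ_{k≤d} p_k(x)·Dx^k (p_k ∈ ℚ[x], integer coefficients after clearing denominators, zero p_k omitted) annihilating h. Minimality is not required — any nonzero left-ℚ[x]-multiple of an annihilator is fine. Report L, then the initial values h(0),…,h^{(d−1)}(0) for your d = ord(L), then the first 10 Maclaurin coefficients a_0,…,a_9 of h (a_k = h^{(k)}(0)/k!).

f: a_k = 4, 0, -2, 0, 1/6, 0, -1/180, 0, 1/10080, 0, …
g: a_k = 4, 4, 20, 36, 116, 260, 724, 1764, 4660, 11716, …
Sym-product of L_f,L_g gives L₀ (≤ ord 2).
h=∫h₀ ⇒ L = L₀·Dx.
L = (7 + x + 4·x^2)·Dx + (2 + 16·x)·Dx^2 + (-1 + x + 4·x^2)·Dx^3  (order 3).
h: a_k = 0, 16, 8, 24, 34, 1274/15, 1453/9, 17147/45, 294389/360, 14457427/7560, …
ICs: h(0) = 0, h′(0) = 16, h′′(0) = 16.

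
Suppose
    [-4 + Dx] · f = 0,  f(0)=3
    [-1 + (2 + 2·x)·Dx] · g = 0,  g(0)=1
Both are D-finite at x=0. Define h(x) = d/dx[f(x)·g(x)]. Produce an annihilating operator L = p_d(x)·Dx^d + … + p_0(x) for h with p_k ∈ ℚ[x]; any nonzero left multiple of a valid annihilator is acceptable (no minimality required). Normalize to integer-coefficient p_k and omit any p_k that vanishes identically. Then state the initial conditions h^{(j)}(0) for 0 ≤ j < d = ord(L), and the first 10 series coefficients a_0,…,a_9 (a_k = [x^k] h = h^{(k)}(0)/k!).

L = (79 + 144·x + 64·x^2) + (-18 - 34·x - 16·x^2)·Dx  (order 1).
h: a_k = 27/2, 237/4, 2049/16, 5841/32, 49553/256, 417727/2560, 1167969/10240, 29265889/430080, 243638873/6881280, 224615351/13762560, …
ICs: h(0) = 27/2.

f: a_k = 3, 12, 24, 32, 32, 128/5, 256/15, 1024/105, 512/105, 2048/945, …
g: a_k = 1, 1/2, -1/8, 1/16, -5/128, 7/256, -21/1024, 33/2048, -429/32768, 715/65536, …
h₀=f·g: eliminate ⇒ L₀, order ≤ 1·1.
h=h₀': d/dx-closure on L₀ ⇒ L.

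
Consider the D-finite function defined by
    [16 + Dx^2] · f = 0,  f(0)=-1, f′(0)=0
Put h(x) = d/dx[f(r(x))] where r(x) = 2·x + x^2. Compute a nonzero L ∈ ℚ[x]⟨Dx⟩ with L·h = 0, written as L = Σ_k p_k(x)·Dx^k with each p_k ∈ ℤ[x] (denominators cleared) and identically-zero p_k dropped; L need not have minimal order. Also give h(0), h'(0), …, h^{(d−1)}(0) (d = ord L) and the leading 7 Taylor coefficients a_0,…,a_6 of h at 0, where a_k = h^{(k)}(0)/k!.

f: a_k = -1, 0, 8, 0, -32/3, 0, 256/45, …
f∘r: x↦r, Dx↦Dx/r' in L_f ⇒ L₀.
h₀' ⇒ L via d/dx closure of L₀.
L = (67 + 256·x + 384·x^2 + 256·x^3 + 64·x^4) + (-3 - 3·x)·Dx + (1 + 2·x + x^2)·Dx^2  (order 2).
h: a_k = 0, 64, 96, -1952/3, -5120/3, 9728/15, 105728/15, …
ICs: h(0) = 0, h′(0) = 64.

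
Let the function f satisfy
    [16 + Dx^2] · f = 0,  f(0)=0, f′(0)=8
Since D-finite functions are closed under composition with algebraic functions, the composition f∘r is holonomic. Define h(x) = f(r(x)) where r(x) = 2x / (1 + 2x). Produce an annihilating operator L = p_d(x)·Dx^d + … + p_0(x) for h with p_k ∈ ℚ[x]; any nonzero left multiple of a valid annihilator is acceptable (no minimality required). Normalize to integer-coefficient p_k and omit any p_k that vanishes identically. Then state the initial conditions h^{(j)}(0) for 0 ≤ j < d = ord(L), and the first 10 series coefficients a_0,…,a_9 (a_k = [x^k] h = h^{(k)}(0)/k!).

L = 64 + (4 + 24·x + 48·x^2 + 32·x^3)·Dx + (1 + 8·x + 24·x^2 + 32·x^3 + 16·x^4)·Dx^2  (order 2).
h: a_k = 0, 16, -32, -320/3, 896, -49408/15, 7680, -2520064/315, -1288192/45, 123301888/567, …
ICs: h(0) = 0, h′(0) = 16.

f: a_k = 0, 8, 0, -64/3, 0, 256/15, 0, -2048/315, 0, 4096/2835, …
L₀ from L_f via x↦r, Dx↦r'^{-1}Dx.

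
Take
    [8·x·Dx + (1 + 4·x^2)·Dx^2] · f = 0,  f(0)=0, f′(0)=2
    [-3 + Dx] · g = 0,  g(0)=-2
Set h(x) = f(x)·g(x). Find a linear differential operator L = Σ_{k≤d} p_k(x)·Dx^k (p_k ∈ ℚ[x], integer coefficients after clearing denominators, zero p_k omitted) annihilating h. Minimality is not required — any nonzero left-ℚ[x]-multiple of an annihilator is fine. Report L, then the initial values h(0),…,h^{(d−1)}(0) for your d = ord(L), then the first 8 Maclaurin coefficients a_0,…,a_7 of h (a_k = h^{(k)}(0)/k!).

f: a_k = 0, 2, 0, -8/3, 0, 32/5, 0, -128/7, …
g: a_k = -2, -6, -9, -9, -27/4, -81/20, -81/40, -243/280, …
Product ⇒ symmetric product L₀, ord ≤ 2.
L = (9 - 24·x + 36·x^2) + (-6 + 8·x - 24·x^2)·Dx + (1 + 4·x^2)·Dx^2  (order 2).
h: a_k = 0, -4, -12, -38/3, -2, -23/10, -45/2, -991/140, …
ICs: h(0) = 0, h′(0) = -4.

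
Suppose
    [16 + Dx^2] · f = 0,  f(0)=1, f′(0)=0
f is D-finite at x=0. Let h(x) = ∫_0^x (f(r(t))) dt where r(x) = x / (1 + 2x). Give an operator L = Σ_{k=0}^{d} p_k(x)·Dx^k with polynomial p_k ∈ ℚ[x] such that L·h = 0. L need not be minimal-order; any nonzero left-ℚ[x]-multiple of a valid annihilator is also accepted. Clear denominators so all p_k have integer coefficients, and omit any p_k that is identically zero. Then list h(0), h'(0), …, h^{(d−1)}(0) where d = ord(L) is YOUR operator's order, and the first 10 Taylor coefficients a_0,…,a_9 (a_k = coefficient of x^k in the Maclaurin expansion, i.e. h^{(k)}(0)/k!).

L = 16·Dx + (4 + 24·x + 48·x^2 + 32·x^3)·Dx^2 + (1 + 8·x + 24·x^2 + 32·x^3 + 16·x^4)·Dx^3  (order 3).
h: a_k = 0, 1, 0, -8/3, 8, -256/15, 256/9, -1408/45, -64/5, 602624/2835, …
ICs: h(0) = 0, h′(0) = 1, h′′(0) = 0.

f: a_k = 1, 0, -8, 0, 32/3, 0, -256/45, 0, 512/315, 0, …
L₀ from L_f via x↦r, Dx↦r'^{-1}Dx.
Integrate: L := L₀·Dx.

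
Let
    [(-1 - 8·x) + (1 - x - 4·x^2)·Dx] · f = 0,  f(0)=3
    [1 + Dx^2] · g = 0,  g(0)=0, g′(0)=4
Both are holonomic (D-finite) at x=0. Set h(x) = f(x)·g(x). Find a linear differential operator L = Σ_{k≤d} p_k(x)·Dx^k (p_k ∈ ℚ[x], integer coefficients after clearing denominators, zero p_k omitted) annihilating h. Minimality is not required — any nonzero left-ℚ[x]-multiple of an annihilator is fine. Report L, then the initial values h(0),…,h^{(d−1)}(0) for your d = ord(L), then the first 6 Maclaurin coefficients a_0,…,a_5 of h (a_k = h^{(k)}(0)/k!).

f: a_k = 3, 3, 15, 27, 87, 195, …
g: a_k = 0, 4, 0, -2/3, 0, 1/30, …
h₀=f·g: eliminate ⇒ L₀, order ≤ 1·2.
L = (7 + x + 4·x^2) + (2 + 16·x)·Dx + (-1 + x + 4·x^2)·Dx^2  (order 2).
h: a_k = 0, 12, 12, 58, 106, 3381/10, …
ICs: h(0) = 0, h′(0) = 12.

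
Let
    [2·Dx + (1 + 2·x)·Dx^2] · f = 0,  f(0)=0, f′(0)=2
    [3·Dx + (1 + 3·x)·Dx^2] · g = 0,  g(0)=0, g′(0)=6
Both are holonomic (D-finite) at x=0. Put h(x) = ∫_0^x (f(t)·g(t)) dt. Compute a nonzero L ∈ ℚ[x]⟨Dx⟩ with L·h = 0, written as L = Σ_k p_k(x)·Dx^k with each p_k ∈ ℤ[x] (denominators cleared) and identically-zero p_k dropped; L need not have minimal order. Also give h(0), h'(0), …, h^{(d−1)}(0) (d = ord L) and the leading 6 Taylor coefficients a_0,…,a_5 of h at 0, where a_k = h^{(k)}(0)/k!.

L = (156 + 720·x + 864·x^2)·Dx^2 + (310 + 2244·x + 5400·x^2 + 4320·x^3)·Dx^3 + (88 + 860·x + 3132·x^2 + 5040·x^3 + 3024·x^4)·Dx^4 + (5 + 62·x + 305·x^2 + 744·x^3 + 900·x^4 + 432·x^5)·Dx^5  (order 5).
h: a_k = 0, 0, 0, 4, -15/2, 14, …
ICs: h(0) = 0, h′(0) = 0, h′′(0) = 0, h′′′(0) = 24, h′′′′(0) = -180.

f: a_k = 0, 2, -2, 8/3, -4, 32/5, …
g: a_k = 0, 6, -9, 18, -81/2, 486/5, …
f·g: L₀ = L_f ⊗_s L_g, ord ≤ 2·2.
Integrate: L := L₀·Dx.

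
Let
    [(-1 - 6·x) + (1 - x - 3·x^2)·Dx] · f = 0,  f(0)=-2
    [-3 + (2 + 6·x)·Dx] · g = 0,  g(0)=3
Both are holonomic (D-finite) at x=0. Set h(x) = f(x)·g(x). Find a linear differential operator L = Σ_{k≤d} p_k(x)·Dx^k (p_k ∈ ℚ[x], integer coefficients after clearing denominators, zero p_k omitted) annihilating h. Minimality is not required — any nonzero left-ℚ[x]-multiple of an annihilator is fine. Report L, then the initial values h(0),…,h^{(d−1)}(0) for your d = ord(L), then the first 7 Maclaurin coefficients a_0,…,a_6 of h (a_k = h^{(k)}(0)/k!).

L = (5 + 15·x + 27·x^2) + (-2 - 4·x + 12·x^2 + 18·x^3)·Dx  (order 1).
h: a_k = -6, -15, -105/4, -651/8, -9033/64, -54417/128, -388533/512, …
ICs: h(0) = -6.

f: a_k = -2, -2, -8, -14, -38, -80, -194, …
g: a_k = 3, 9/2, -27/8, 81/16, -1215/128, 5103/256, -45927/1024, …
L₀ := L_f ⊗_s L_g (sym. prod.), ord ≤ 1.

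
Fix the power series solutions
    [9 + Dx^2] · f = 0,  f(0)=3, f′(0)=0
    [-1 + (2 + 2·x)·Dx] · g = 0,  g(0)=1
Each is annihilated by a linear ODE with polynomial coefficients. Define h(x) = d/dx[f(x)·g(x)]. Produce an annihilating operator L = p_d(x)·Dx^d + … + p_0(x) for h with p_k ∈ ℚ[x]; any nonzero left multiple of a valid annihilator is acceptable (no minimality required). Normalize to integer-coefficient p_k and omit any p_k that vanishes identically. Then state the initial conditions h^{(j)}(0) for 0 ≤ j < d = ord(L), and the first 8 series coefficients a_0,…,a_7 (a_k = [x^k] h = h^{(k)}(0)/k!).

L = (551 + 1968·x + 2712·x^2 + 1728·x^3 + 432·x^4) + (-44 - 140·x - 144·x^2 - 48·x^3)·Dx + (52 + 200·x + 292·x^2 + 192·x^3 + 48·x^4)·Dx^2  (order 2).
h: a_k = 3/2, -111/4, -315/16, 1497/32, 5505/256, -58941/2560, -86499/10240, 814203/143360, …
ICs: h(0) = 3/2, h′(0) = -111/4.

f: a_k = 3, 0, -27/2, 0, 81/8, 0, -243/80, 0, …
g: a_k = 1, 1/2, -1/8, 1/16, -5/128, 7/256, -21/1024, 33/2048, …
L₀ := L_f ⊗_s L_g (sym. prod.), ord ≤ 2.
h=h₀': d/dx-closure on L₀ ⇒ L.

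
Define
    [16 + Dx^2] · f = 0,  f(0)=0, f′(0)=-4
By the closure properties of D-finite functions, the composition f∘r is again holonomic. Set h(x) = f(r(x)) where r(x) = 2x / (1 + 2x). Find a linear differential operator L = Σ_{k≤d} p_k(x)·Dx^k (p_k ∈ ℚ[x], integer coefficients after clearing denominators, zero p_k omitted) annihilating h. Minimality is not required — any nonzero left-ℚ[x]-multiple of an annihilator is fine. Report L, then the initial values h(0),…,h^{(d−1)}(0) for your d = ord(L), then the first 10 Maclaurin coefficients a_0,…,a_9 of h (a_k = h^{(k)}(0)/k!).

f: a_k = 0, -4, 0, 32/3, 0, -128/15, 0, 1024/315, 0, -2048/2835, …
L₀ from L_f via x↦r, Dx↦r'^{-1}Dx.
L = 64 + (4 + 24·x + 48·x^2 + 32·x^3)·Dx + (1 + 8·x + 24·x^2 + 32·x^3 + 16·x^4)·Dx^2  (order 2).
h: a_k = 0, -8, 16, 160/3, -448, 24704/15, -3840, 1260032/315, 644096/45, -61650944/567, …
ICs: h(0) = 0, h′(0) = -8.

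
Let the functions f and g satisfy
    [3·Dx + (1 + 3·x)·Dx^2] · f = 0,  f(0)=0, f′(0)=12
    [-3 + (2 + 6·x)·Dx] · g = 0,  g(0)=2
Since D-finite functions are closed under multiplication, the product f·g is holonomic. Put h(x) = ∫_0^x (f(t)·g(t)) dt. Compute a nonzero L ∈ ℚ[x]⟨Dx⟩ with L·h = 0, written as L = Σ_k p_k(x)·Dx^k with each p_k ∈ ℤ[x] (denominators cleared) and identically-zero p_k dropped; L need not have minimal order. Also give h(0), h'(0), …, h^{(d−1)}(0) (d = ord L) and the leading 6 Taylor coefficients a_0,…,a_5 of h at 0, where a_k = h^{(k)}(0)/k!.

L = 9·Dx + (4 + 24·x + 36·x^2)·Dx^3  (order 3).
h: a_k = 0, 0, 12, 0, -9/4, 27/5, …
ICs: h(0) = 0, h′(0) = 0, h′′(0) = 24.

f: a_k = 0, 12, -18, 36, -81, 972/5, …
g: a_k = 2, 3, -9/4, 27/8, -405/64, 1701/128, …
h₀=f·g: eliminate ⇒ L₀, order ≤ 2·1.
Integrate: L := L₀·Dx.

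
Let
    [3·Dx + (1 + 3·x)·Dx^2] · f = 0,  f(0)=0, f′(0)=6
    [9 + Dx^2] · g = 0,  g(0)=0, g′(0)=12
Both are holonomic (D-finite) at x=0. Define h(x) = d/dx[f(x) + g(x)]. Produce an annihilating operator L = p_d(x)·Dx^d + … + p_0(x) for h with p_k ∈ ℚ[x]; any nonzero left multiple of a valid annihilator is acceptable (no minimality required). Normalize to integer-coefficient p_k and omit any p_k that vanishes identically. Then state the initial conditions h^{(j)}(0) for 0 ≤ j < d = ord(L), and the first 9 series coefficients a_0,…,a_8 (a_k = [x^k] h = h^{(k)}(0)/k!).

f: a_k = 0, 6, -9, 18, -81/2, 486/5, -243, 4374/7, -6561/4, …
g: a_k = 0, 12, 0, -18, 0, 81/10, 0, -243/140, 0, …
Weyl lclm of L_f,L_g ⇒ L₀ (ord ≤ 4).
h=h₀': d/dx-closure on L₀ ⇒ L.
L = (63 + 54·x + 81·x^2) + (9 + 45·x + 81·x^2 + 81·x^3)·Dx + (7 + 6·x + 9·x^2)·Dx^2 + (1 + 5·x + 9·x^2 + 9·x^3)·Dx^3  (order 3).
h: a_k = 18, -18, 0, -162, 1053/2, -1458, 87237/20, -13122, 44092107/1120, …
ICs: h(0) = 18, h′(0) = -18, h′′(0) = 0.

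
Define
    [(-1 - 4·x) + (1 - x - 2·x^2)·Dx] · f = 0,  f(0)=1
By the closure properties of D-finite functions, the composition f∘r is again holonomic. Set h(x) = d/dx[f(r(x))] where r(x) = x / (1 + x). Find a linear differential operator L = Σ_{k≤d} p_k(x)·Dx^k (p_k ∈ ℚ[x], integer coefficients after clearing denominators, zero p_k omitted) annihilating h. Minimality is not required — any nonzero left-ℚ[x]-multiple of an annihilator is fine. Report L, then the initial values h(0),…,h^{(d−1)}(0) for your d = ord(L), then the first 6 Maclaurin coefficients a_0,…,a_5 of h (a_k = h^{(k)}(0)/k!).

f: a_k = 1, 1, 3, 5, 11, 21, …
Substitute x→r, Dx→(1/r')Dx; clear ⇒ L₀.
Differentiate: ansatz ord ≤ ord L₀ ⇒ L.
L = (4 + 12·x + 36·x^2 + 20·x^3) + (-1 - 7·x - 9·x^2 + 7·x^3 + 10·x^4)·Dx  (order 1).
h: a_k = 1, 4, 0, 16, -20, 72, …
ICs: h(0) = 1.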